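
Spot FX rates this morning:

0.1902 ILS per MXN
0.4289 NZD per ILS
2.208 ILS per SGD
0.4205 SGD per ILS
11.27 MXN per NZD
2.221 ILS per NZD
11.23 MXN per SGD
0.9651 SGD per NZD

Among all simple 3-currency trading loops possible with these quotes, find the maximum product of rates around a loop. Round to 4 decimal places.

MXN→ILS→NZD→MXN: 0.1902 × 0.4289 × 11.27 = 0.91937
ILS→NZD→SGD→ILS: 0.4289 × 0.9651 × 2.208 = 0.91396
MXN→ILS→SGD→MXN: 0.1902 × 0.4205 × 11.23 = 0.89817
Maximum is MXN→ILS→NZD→MXN at 0.9194; no arbitrage — every cycle loses value.

0.9194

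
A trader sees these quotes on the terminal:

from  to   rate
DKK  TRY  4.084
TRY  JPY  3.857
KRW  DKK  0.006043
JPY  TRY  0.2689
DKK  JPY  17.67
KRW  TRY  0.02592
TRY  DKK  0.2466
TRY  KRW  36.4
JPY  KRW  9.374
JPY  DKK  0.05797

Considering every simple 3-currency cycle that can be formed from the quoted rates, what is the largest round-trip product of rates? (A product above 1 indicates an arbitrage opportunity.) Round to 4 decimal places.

1.1717

TRY→DKK→JPY→TRY: 0.2466 × 17.67 × 0.2689 = 1.17171
DKK→JPY→KRW→DKK: 17.67 × 9.374 × 0.006043 = 1.00095
TRY→JPY→KRW→TRY: 3.857 × 9.374 × 0.02592 = 0.93715
TRY→JPY→DKK→TRY: 3.857 × 0.05797 × 4.084 = 0.91314
TRY→KRW→DKK→TRY: 36.4 × 0.006043 × 4.084 = 0.89834
Maximum is TRY→DKK→JPY→TRY at 1.1717; arbitrage exists.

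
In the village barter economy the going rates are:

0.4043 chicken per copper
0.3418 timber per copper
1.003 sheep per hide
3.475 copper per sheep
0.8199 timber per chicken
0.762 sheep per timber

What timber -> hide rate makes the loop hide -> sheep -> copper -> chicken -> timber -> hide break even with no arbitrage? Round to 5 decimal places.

Known legs of the cycle: 1.003 × 3.475 × 0.4043 × 0.8199 = 1.15536809281725
For no arbitrage the full-cycle product must be 1, so the missing rate is 1 / 1.15536809281725 ≈ 0.8655250.

0.86553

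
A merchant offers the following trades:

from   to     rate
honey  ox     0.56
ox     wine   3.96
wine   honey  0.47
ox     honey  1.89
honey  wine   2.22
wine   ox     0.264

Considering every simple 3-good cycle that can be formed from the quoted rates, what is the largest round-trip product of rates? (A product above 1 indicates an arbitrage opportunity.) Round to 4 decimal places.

honey→wine→ox→honey: 2.22 × 0.264 × 1.89 = 1.10769
honey→ox→wine→honey: 0.56 × 3.96 × 0.47 = 1.04227
Maximum is honey→wine→ox→honey at 1.1077; arbitrage exists.

1.1077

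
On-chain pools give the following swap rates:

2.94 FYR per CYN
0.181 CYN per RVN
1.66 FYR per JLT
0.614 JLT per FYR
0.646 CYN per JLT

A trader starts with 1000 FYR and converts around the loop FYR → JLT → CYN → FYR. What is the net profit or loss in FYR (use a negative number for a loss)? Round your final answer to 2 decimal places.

1000 FYR × 0.614 = 614 JLT
614 JLT × 0.646 = 396.644 CYN
396.644 CYN × 2.94 = 1166.13336 FYR
Net change: 1166.13336 − 1000 = 166.13336 FYR

166.13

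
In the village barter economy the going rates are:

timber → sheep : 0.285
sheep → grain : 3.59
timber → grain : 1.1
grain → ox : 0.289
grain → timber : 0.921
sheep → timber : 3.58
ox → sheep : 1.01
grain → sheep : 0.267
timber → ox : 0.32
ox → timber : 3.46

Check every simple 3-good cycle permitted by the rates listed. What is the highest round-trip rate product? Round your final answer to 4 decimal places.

ox→sheep→timber→ox: 1.01 × 3.58 × 0.32 = 1.15706
ox→timber→grain→ox: 3.46 × 1.1 × 0.289 = 1.09993
sheep→timber→grain→sheep: 3.58 × 1.1 × 0.267 = 1.05145
ox→sheep→grain→ox: 1.01 × 3.59 × 0.289 = 1.04789
sheep→grain→timber→sheep: 3.59 × 0.921 × 0.285 = 0.94232
Maximum is ox→sheep→timber→ox at 1.1571; arbitrage exists.

1.1571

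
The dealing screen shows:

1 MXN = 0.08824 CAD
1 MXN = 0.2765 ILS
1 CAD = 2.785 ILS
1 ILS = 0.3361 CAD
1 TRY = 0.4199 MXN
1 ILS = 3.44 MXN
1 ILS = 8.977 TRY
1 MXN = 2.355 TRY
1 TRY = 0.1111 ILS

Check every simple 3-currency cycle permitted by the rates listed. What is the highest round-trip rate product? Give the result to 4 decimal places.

ILS→TRY→MXN→ILS: 8.977 × 0.4199 × 0.2765 = 1.04225
ILS→MXN→TRY→ILS: 3.44 × 2.355 × 0.1111 = 0.90004
ILS→MXN→CAD→ILS: 3.44 × 0.08824 × 2.785 = 0.84537
Maximum is ILS→TRY→MXN→ILS at 1.0423; arbitrage exists.

1.0423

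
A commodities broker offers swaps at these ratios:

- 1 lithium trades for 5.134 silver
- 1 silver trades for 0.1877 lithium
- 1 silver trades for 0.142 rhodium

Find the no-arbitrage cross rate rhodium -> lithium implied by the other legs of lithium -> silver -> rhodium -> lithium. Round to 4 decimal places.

Known legs of the cycle: 5.134 × 0.142 = 0.729028
For no arbitrage the full-cycle product must be 1, so the missing rate is 1 / 0.729028 ≈ 1.371689.

1.3717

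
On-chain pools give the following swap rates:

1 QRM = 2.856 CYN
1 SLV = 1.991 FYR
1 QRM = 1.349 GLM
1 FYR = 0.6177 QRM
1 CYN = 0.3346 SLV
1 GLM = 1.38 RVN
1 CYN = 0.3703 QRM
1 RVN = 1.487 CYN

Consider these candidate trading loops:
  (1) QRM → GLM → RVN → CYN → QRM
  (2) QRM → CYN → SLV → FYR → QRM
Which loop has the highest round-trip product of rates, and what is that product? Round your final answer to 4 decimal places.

1.1753

(1) 1.349 × 1.38 × 1.487 × 0.3703 = 1.02508
(2) 2.856 × 0.3346 × 1.991 × 0.6177 = 1.17526
Highest is cycle (2) at 1.1753 (>1, arbitrage).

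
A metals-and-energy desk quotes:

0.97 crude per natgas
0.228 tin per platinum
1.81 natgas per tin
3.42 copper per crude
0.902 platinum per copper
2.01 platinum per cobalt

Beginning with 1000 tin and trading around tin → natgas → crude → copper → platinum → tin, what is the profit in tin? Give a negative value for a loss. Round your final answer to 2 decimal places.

1000 tin × 1.81 = 1810 natgas
1810 natgas × 0.97 = 1755.7 crude
1755.7 crude × 3.42 = 6004.494 copper
6004.494 copper × 0.902 = 5416.053588 platinum
5416.053588 platinum × 0.228 = 1234.860218064 tin
Net change: 1234.860218064 − 1000 = 234.860218064 tin

234.86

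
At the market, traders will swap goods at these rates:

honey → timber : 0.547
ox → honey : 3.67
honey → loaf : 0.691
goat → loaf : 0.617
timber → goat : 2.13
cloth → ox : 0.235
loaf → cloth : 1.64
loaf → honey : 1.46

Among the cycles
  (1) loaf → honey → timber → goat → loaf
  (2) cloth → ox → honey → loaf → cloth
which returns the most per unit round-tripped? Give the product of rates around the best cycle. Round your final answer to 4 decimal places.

(1) 1.46 × 0.547 × 2.13 × 0.617 = 1.04955
(2) 0.235 × 3.67 × 0.691 × 1.64 = 0.97736
Highest is cycle (1) at 1.0496 (>1, arbitrage).

1.0496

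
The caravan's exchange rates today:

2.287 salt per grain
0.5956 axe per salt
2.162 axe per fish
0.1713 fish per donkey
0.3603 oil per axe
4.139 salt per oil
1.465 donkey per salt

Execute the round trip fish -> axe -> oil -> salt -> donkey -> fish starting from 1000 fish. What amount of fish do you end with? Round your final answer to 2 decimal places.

1000 fish × 2.162 = 2162 axe
2162 axe × 0.3603 = 778.9686 oil
778.9686 oil × 4.139 = 3224.1510354 salt
3224.1510354 salt × 1.465 = 4723.381266861 donkey
4723.381266861 donkey × 0.1713 = 809.1152110132893 fish

809.12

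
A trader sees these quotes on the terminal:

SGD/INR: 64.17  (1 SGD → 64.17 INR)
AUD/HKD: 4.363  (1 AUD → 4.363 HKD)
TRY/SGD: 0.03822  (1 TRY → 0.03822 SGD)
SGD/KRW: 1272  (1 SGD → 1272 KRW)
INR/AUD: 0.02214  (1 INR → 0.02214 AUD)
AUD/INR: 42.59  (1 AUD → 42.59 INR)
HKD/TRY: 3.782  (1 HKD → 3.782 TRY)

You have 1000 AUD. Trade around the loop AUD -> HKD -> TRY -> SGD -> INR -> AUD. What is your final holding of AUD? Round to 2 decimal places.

896.00

1000 AUD × 4.363 = 4363 HKD
4363 HKD × 3.782 = 16500.866 TRY
16500.866 TRY × 0.03822 = 630.66309852 SGD
630.66309852 SGD × 64.17 = 40469.6510320284 INR
40469.6510320284 INR × 0.02214 = 895.998073849108776 AUD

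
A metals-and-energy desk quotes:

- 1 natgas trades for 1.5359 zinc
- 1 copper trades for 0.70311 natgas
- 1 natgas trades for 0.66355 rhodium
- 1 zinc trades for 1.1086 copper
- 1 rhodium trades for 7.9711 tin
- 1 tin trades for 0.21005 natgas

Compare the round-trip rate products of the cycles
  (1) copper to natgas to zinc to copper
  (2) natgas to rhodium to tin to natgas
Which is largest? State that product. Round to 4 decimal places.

1.1972

(1) 0.70311 × 1.5359 × 1.1086 = 1.19718
(2) 0.66355 × 7.9711 × 0.21005 = 1.11100
Highest is cycle (1) at 1.1972 (>1, arbitrage).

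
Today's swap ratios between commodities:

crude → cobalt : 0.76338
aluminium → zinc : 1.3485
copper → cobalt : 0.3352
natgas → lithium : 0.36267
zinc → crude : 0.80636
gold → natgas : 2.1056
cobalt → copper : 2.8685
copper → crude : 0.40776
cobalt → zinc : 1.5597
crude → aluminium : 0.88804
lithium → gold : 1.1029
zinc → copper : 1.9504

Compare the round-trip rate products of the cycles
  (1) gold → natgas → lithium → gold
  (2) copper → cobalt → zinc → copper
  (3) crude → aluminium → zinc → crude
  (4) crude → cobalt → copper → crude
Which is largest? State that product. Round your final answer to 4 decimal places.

1.0197

(1) 2.1056 × 0.36267 × 1.1029 = 0.84222
(2) 0.3352 × 1.5597 × 1.9504 = 1.01969
(3) 0.88804 × 1.3485 × 0.80636 = 0.96563
(4) 0.76338 × 2.8685 × 0.40776 = 0.89289
Highest is cycle (2) at 1.0197 (>1, arbitrage).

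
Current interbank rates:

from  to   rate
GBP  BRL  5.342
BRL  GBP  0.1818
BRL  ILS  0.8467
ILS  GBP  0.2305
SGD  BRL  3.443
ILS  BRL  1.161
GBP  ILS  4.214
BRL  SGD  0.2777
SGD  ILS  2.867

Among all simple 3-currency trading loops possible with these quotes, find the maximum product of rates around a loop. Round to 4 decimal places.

1.0426

GBP→BRL→ILS→GBP: 5.342 × 0.8467 × 0.2305 = 1.04257
BRL→SGD→ILS→BRL: 0.2777 × 2.867 × 1.161 = 0.92435
GBP→ILS→BRL→GBP: 4.214 × 1.161 × 0.1818 = 0.88945
Maximum is GBP→BRL→ILS→GBP at 1.0426; arbitrage exists.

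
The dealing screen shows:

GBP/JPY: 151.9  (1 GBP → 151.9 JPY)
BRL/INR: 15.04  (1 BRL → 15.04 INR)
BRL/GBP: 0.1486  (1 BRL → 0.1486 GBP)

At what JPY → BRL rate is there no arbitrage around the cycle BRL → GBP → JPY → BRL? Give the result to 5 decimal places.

0.04430

Known legs of the cycle: 0.1486 × 151.9 = 22.57234
For no arbitrage the full-cycle product must be 1, so the missing rate is 1 / 22.57234 ≈ 0.0443020.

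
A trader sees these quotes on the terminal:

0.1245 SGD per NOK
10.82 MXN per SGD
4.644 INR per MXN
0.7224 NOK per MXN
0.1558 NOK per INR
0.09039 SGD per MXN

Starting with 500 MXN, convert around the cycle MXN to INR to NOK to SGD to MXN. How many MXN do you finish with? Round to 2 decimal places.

500 MXN × 4.644 = 2322 INR
2322 INR × 0.1558 = 361.7676 NOK
361.7676 NOK × 0.1245 = 45.0400662 SGD
45.0400662 SGD × 10.82 = 487.333516284 MXN

487.33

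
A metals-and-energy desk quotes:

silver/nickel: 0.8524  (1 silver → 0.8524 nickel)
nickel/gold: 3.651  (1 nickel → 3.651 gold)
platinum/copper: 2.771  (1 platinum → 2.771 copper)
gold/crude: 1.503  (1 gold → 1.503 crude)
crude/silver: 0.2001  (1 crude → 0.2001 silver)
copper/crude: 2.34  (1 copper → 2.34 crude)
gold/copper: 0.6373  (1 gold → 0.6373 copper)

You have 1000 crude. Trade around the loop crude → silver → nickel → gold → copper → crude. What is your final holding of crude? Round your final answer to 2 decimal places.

1000 crude × 0.2001 = 200.1 silver
200.1 silver × 0.8524 = 170.56524 nickel
170.56524 nickel × 3.651 = 622.73369124 gold
622.73369124 gold × 0.6373 = 396.868181427252 copper
396.868181427252 copper × 2.34 = 928.67154453976968 crude

928.67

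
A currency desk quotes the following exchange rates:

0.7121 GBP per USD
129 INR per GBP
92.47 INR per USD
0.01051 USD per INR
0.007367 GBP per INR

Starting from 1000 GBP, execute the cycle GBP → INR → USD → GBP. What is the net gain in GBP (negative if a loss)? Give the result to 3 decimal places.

1000 GBP × 129 = 129000 INR
129000 INR × 0.01051 = 1355.79 USD
1355.79 USD × 0.7121 = 965.458059 GBP
Net change: 965.458059 − 1000 = -34.541941 GBP

-34.542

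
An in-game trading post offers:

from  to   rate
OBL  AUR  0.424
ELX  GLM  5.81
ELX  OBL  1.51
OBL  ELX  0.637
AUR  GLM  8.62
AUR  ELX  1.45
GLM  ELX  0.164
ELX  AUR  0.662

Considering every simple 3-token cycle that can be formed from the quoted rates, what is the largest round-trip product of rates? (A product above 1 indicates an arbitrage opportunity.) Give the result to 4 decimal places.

ELX→AUR→GLM→ELX: 0.662 × 8.62 × 0.164 = 0.93586
ELX→OBL→AUR→ELX: 1.51 × 0.424 × 1.45 = 0.92835
Maximum is ELX→AUR→GLM→ELX at 0.9359; no arbitrage — every cycle loses value.

0.9359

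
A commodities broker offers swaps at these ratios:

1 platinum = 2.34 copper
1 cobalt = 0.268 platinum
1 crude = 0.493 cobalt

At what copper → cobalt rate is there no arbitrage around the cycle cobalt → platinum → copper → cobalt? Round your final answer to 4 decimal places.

1.5946

Known legs of the cycle: 0.268 × 2.34 = 0.62712
For no arbitrage the full-cycle product must be 1, so the missing rate is 1 / 0.62712 ≈ 1.594591.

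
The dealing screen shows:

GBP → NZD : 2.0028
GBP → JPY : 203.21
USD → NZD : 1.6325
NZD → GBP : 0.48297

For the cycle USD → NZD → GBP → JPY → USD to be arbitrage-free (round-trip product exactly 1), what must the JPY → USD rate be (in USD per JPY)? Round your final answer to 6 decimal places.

0.006241

Known legs of the cycle: 1.6325 × 0.48297 × 203.21 = 160.22062476525
For no arbitrage the full-cycle product must be 1, so the missing rate is 1 / 160.22062476525 ≈ 0.00624139.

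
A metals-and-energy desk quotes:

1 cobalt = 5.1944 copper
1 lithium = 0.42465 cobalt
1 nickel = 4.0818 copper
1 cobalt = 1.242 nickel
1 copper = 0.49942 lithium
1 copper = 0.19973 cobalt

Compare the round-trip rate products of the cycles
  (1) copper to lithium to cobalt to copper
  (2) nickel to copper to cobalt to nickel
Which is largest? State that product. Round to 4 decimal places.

(1) 0.49942 × 0.42465 × 5.1944 = 1.10162
(2) 4.0818 × 0.19973 × 1.242 = 1.01255
Highest is cycle (1) at 1.1016 (>1, arbitrage).

1.1016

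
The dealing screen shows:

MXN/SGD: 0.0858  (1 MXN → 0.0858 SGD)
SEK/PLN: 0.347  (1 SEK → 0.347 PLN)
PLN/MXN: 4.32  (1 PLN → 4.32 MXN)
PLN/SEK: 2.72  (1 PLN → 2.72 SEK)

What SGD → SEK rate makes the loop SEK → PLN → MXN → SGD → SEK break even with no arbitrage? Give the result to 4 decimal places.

Known legs of the cycle: 0.347 × 4.32 × 0.0858 = 0.128617632
For no arbitrage the full-cycle product must be 1, so the missing rate is 1 / 0.128617632 ≈ 7.774984.

7.7750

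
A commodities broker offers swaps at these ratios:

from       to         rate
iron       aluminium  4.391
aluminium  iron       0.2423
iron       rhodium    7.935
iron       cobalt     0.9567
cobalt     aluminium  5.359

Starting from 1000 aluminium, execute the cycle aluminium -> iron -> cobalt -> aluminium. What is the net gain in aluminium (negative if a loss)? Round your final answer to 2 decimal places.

242.26

1000 aluminium × 0.2423 = 242.3 iron
242.3 iron × 0.9567 = 231.80841 cobalt
231.80841 cobalt × 5.359 = 1242.26126919 aluminium
Net change: 1242.26126919 − 1000 = 242.26126919 aluminium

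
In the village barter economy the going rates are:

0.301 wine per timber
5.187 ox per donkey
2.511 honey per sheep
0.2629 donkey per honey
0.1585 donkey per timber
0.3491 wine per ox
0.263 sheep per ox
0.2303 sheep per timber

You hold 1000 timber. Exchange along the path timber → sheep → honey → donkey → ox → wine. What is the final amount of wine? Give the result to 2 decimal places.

275.29

1000 timber × 0.2303 = 230.3 sheep
230.3 sheep × 2.511 = 578.2833 honey
578.2833 honey × 0.2629 = 152.03067957 donkey
152.03067957 donkey × 5.187 = 788.58313492959 ox
788.58313492959 ox × 0.3491 = 275.294372403919869 wine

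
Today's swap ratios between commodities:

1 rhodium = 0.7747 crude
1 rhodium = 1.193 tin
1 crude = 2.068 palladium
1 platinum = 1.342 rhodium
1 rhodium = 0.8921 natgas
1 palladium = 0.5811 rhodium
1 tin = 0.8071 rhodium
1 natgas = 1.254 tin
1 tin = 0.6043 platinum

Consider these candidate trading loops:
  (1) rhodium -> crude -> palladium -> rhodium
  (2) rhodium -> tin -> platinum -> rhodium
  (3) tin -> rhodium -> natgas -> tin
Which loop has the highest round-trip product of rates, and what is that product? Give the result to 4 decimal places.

(1) 0.7747 × 2.068 × 0.5811 = 0.93097
(2) 1.193 × 0.6043 × 1.342 = 0.96749
(3) 0.8071 × 0.8921 × 1.254 = 0.90290
Highest is cycle (2) at 0.9675 (≤1, no arbitrage).

0.9675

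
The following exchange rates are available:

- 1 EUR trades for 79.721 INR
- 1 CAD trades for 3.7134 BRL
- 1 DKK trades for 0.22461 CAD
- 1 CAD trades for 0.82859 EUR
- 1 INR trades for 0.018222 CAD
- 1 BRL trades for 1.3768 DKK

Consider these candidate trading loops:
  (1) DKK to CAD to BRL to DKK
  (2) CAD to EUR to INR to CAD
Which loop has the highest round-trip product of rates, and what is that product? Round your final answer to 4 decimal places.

(1) 0.22461 × 3.7134 × 1.3768 = 1.14834
(2) 0.82859 × 79.721 × 0.018222 = 1.20367
Highest is cycle (2) at 1.2037 (>1, arbitrage).

1.2037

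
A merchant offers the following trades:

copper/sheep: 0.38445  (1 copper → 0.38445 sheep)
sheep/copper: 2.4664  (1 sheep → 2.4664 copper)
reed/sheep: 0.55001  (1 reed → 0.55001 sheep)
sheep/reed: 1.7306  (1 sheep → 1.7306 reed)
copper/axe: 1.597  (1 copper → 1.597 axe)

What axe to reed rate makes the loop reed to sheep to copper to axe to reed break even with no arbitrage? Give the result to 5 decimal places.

Known legs of the cycle: 0.55001 × 2.4664 × 1.597 = 2.166401828408
For no arbitrage the full-cycle product must be 1, so the missing rate is 1 / 2.166401828408 ≈ 0.4615949.

0.46159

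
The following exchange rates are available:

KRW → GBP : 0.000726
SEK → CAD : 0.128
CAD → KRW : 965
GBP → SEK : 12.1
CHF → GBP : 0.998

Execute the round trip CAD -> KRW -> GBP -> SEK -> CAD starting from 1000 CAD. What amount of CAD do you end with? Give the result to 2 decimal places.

1000 CAD × 965 = 965000 KRW
965000 KRW × 0.000726 = 700.59 GBP
700.59 GBP × 12.1 = 8477.139 SEK
8477.139 SEK × 0.128 = 1085.073792 CAD

1085.07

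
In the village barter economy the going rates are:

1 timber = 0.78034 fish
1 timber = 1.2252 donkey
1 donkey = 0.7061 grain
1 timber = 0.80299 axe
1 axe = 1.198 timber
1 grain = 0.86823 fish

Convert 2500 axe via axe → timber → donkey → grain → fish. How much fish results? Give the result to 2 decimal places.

2500 axe × 1.198 = 2995 timber
2995 timber × 1.2252 = 3669.474 donkey
3669.474 donkey × 0.7061 = 2591.0155914 grain
2591.0155914 grain × 0.86823 = 2249.597466921222 fish

2249.60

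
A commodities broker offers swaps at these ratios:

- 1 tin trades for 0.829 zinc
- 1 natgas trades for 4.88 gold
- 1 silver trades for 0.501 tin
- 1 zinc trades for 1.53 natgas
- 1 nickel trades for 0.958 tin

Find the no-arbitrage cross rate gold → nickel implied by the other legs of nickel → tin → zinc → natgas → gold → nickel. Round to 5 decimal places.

0.16864

Known legs of the cycle: 0.958 × 0.829 × 1.53 × 4.88 = 5.9296804848
For no arbitrage the full-cycle product must be 1, so the missing rate is 1 / 5.9296804848 ≈ 0.1686432.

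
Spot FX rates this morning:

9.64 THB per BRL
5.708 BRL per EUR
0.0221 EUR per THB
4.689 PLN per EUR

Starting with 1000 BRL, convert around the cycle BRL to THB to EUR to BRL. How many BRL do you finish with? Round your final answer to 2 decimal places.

1216.06

1000 BRL × 9.64 = 9640 THB
9640 THB × 0.0221 = 213.044 EUR
213.044 EUR × 5.708 = 1216.055152 BRL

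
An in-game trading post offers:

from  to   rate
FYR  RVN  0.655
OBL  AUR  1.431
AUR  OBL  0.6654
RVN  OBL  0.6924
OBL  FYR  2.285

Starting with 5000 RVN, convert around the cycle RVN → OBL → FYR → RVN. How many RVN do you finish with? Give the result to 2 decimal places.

5000 RVN × 0.6924 = 3462 OBL
3462 OBL × 2.285 = 7910.67 FYR
7910.67 FYR × 0.655 = 5181.48885 RVN

5181.49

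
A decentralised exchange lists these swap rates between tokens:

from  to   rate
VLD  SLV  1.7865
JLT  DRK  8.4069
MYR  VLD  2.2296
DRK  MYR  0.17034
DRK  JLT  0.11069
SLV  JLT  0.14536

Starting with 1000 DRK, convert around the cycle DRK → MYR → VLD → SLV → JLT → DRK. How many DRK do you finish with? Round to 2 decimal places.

829.14

1000 DRK × 0.17034 = 170.34 MYR
170.34 MYR × 2.2296 = 379.790064 VLD
379.790064 VLD × 1.7865 = 678.494949336 SLV
678.494949336 SLV × 0.14536 = 98.62602583548096 JLT
98.62602583548096 JLT × 8.4069 = 829.139136596304882624 DRK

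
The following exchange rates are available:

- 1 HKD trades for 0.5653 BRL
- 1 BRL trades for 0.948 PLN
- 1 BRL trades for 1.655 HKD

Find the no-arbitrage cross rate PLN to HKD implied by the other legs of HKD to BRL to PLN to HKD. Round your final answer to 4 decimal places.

1.8660

Known legs of the cycle: 0.5653 × 0.948 = 0.5359044
For no arbitrage the full-cycle product must be 1, so the missing rate is 1 / 0.5359044 ≈ 1.866004.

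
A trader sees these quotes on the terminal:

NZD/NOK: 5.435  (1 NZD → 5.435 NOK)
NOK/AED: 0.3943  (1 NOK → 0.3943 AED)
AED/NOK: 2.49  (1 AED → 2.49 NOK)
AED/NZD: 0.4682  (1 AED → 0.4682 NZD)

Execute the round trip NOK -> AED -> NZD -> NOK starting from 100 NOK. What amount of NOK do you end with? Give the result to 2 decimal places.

100 NOK × 0.3943 = 39.43 AED
39.43 AED × 0.4682 = 18.461126 NZD
18.461126 NZD × 5.435 = 100.33621981 NOK

100.34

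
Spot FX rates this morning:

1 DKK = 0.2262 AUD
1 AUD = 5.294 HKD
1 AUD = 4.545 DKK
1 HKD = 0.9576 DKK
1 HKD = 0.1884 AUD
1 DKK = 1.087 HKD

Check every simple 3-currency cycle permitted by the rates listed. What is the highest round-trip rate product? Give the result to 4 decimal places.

1.1467

AUD→HKD→DKK→AUD: 5.294 × 0.9576 × 0.2262 = 1.14673
AUD→DKK→HKD→AUD: 4.545 × 1.087 × 0.1884 = 0.93077
Maximum is AUD→HKD→DKK→AUD at 1.1467; arbitrage exists.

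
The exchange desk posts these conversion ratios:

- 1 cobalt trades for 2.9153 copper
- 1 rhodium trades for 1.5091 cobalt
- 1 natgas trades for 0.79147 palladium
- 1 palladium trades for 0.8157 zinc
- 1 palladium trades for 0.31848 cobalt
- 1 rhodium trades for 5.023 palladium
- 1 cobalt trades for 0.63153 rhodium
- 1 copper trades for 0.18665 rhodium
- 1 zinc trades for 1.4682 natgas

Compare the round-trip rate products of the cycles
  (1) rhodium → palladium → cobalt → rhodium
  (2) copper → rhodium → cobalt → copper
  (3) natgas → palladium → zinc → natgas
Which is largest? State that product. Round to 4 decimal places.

1.0103

(1) 5.023 × 0.31848 × 0.63153 = 1.01027
(2) 0.18665 × 1.5091 × 2.9153 = 0.82116
(3) 0.79147 × 0.8157 × 1.4682 = 0.94787
Highest is cycle (1) at 1.0103 (>1, arbitrage).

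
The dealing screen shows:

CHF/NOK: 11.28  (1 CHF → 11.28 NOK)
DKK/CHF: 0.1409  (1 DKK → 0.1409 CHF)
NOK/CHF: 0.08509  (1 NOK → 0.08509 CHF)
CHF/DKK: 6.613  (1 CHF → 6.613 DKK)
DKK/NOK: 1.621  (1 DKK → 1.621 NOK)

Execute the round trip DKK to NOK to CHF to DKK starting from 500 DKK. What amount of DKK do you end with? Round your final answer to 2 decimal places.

500 DKK × 1.621 = 810.5 NOK
810.5 NOK × 0.08509 = 68.965445 CHF
68.965445 CHF × 6.613 = 456.068487785 DKK

456.07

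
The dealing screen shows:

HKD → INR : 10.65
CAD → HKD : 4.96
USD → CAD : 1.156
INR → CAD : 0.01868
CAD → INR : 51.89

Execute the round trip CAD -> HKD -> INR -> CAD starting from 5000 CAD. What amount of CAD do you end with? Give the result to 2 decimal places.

5000 CAD × 4.96 = 24800 HKD
24800 HKD × 10.65 = 264120 INR
264120 INR × 0.01868 = 4933.7616 CAD

4933.76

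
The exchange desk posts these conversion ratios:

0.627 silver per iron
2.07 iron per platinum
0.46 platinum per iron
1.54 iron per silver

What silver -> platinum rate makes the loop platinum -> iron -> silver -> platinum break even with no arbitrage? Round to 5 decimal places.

0.77048

Known legs of the cycle: 2.07 × 0.627 = 1.29789
For no arbitrage the full-cycle product must be 1, so the missing rate is 1 / 1.29789 ≈ 0.7704813.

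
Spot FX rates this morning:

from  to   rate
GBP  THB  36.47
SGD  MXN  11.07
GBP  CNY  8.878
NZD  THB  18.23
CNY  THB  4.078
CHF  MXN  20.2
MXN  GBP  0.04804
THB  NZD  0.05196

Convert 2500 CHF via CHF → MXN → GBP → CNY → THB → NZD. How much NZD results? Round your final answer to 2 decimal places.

2500 CHF × 20.2 = 50500 MXN
50500 MXN × 0.04804 = 2426.02 GBP
2426.02 GBP × 8.878 = 21538.20556 CNY
21538.20556 CNY × 4.078 = 87832.80227368 THB
87832.80227368 THB × 0.05196 = 4563.7924061404128 NZD

4563.79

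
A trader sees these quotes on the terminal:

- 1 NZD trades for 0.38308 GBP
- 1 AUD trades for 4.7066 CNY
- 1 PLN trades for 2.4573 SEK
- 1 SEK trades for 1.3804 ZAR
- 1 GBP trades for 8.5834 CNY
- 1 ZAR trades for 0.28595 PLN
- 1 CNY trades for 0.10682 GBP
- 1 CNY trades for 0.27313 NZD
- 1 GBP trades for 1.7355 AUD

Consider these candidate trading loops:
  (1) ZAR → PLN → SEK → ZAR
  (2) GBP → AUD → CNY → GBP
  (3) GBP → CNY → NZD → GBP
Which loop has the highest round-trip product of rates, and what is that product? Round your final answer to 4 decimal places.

(1) 0.28595 × 2.4573 × 1.3804 = 0.96996
(2) 1.7355 × 4.7066 × 0.10682 = 0.87254
(3) 8.5834 × 0.27313 × 0.38308 = 0.89809
Highest is cycle (1) at 0.9700 (≤1, no arbitrage).

0.9700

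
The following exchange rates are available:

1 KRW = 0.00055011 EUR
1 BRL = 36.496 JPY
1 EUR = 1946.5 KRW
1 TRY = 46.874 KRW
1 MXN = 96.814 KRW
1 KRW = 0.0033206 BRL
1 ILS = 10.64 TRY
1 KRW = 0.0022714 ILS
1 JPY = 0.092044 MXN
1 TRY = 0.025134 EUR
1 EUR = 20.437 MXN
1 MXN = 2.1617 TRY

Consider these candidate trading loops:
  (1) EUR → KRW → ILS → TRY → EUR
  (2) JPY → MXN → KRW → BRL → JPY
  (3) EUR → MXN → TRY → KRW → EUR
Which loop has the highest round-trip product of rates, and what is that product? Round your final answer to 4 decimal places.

(1) 1946.5 × 0.0022714 × 10.64 × 0.025134 = 1.18236
(2) 0.092044 × 96.814 × 0.0033206 × 36.496 = 1.07993
(3) 20.437 × 2.1617 × 46.874 × 0.00055011 = 1.13918
Highest is cycle (1) at 1.1824 (>1, arbitrage).

1.1824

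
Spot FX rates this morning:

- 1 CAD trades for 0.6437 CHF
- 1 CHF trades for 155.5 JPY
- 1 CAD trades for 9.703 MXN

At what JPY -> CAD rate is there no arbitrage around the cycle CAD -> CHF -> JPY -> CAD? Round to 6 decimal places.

0.009990

Known legs of the cycle: 0.6437 × 155.5 = 100.09535
For no arbitrage the full-cycle product must be 1, so the missing rate is 1 / 100.09535 ≈ 0.00999047.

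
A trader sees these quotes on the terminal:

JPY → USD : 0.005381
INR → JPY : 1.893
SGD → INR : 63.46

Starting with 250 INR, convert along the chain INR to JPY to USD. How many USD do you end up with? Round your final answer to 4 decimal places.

250 INR × 1.893 = 473.25 JPY
473.25 JPY × 0.005381 = 2.54655825 USD

2.5466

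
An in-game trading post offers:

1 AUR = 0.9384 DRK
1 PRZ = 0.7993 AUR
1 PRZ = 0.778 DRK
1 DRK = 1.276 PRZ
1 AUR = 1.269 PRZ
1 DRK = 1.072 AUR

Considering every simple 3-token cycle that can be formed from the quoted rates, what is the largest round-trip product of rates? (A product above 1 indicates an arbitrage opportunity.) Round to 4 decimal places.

PRZ→DRK→AUR→PRZ: 0.778 × 1.072 × 1.269 = 1.05837
PRZ→AUR→DRK→PRZ: 0.7993 × 0.9384 × 1.276 = 0.95708
Maximum is PRZ→DRK→AUR→PRZ at 1.0584; arbitrage exists.

1.0584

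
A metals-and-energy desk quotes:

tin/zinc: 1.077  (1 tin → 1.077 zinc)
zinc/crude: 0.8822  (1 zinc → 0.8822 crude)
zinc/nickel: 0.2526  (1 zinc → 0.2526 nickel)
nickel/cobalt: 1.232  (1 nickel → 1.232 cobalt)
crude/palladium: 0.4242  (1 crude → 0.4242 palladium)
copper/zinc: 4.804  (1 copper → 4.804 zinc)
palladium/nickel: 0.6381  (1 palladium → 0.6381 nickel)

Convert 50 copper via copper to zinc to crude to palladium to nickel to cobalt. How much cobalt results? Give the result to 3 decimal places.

70.666

50 copper × 4.804 = 240.2 zinc
240.2 zinc × 0.8822 = 211.90444 crude
211.90444 crude × 0.4242 = 89.889863448 palladium
89.889863448 palladium × 0.6381 = 57.3587218661688 nickel
57.3587218661688 nickel × 1.232 = 70.6659453391199616 cobalt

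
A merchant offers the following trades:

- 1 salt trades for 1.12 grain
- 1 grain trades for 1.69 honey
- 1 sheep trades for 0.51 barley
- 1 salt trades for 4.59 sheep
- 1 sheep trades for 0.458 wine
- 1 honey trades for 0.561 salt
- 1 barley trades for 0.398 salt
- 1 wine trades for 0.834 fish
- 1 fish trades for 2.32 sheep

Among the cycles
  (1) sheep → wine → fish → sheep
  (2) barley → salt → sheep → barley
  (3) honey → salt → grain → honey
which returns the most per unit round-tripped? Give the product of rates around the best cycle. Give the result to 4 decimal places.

1.0619

(1) 0.458 × 0.834 × 2.32 = 0.88618
(2) 0.398 × 4.59 × 0.51 = 0.93168
(3) 0.561 × 1.12 × 1.69 = 1.06186
Highest is cycle (3) at 1.0619 (>1, arbitrage).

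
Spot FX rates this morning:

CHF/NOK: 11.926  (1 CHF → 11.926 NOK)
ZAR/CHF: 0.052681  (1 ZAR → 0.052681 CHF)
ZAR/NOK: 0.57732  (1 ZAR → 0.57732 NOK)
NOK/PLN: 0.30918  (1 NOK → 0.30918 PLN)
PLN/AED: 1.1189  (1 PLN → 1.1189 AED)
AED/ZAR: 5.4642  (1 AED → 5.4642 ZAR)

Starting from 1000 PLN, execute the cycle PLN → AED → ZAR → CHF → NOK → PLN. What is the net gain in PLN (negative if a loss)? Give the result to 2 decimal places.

187.62

1000 PLN × 1.1189 = 1118.9 AED
1118.9 AED × 5.4642 = 6113.89338 ZAR
6113.89338 ZAR × 0.052681 = 322.08601715178 CHF
322.08601715178 CHF × 11.926 = 3841.19784055212828 NOK
3841.19784055212828 NOK × 0.30918 = 1187.6215483419070216104 PLN
Net change: 1187.6215483419070216104 − 1000 = 187.6215483419070216104 PLN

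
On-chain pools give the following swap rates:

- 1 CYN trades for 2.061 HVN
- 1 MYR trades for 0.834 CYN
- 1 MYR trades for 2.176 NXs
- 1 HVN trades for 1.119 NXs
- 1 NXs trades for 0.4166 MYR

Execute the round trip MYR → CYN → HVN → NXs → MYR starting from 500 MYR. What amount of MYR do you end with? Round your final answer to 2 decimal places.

500 MYR × 0.834 = 417 CYN
417 CYN × 2.061 = 859.437 HVN
859.437 HVN × 1.119 = 961.710003 NXs
961.710003 NXs × 0.4166 = 400.6483872498 MYR

400.65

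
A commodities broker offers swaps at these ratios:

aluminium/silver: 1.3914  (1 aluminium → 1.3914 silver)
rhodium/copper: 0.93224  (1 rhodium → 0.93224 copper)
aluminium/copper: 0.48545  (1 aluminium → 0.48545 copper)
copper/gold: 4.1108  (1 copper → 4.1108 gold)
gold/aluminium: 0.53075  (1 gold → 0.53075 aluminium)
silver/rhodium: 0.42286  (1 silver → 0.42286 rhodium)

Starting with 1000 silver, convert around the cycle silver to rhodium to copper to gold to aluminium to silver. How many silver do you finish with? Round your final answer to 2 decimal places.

1196.72

1000 silver × 0.42286 = 422.86 rhodium
422.86 rhodium × 0.93224 = 394.2070064 copper
394.2070064 copper × 4.1108 = 1620.50616190912 gold
1620.50616190912 gold × 0.53075 = 860.08364543326544 aluminium
860.08364543326544 aluminium × 1.3914 = 1196.720384255845533216 silver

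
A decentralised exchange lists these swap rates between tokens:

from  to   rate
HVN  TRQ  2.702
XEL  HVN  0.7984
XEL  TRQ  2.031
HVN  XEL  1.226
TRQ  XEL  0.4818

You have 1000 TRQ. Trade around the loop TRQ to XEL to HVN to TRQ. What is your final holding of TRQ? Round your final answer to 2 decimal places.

1039.38

1000 TRQ × 0.4818 = 481.8 XEL
481.8 XEL × 0.7984 = 384.66912 HVN
384.66912 HVN × 2.702 = 1039.37596224 TRQ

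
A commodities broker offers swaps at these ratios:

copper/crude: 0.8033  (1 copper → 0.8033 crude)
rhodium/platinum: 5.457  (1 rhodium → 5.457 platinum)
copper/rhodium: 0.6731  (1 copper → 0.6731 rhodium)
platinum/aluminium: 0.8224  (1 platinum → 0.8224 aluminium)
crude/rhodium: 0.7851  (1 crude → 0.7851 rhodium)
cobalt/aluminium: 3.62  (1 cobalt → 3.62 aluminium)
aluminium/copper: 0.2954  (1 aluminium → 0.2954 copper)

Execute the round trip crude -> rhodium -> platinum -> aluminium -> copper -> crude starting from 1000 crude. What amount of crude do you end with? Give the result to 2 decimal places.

836.08

1000 crude × 0.7851 = 785.1 rhodium
785.1 rhodium × 5.457 = 4284.2907 platinum
4284.2907 platinum × 0.8224 = 3523.40067168 aluminium
3523.40067168 aluminium × 0.2954 = 1040.812558414272 copper
1040.812558414272 copper × 0.8033 = 836.0847281741846976 crude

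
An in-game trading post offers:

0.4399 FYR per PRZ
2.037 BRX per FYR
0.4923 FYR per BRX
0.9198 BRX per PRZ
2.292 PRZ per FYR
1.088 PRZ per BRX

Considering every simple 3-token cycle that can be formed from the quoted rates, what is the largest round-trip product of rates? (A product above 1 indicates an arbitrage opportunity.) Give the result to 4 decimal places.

1.0379

PRZ→BRX→FYR→PRZ: 0.9198 × 0.4923 × 2.292 = 1.03786
PRZ→FYR→BRX→PRZ: 0.4399 × 2.037 × 1.088 = 0.97493
Maximum is PRZ→BRX→FYR→PRZ at 1.0379; arbitrage exists.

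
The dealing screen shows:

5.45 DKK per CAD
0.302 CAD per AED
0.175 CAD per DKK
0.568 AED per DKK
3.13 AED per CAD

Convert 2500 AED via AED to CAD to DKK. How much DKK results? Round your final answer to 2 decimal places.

4114.75

2500 AED × 0.302 = 755 CAD
755 CAD × 5.45 = 4114.75 DKK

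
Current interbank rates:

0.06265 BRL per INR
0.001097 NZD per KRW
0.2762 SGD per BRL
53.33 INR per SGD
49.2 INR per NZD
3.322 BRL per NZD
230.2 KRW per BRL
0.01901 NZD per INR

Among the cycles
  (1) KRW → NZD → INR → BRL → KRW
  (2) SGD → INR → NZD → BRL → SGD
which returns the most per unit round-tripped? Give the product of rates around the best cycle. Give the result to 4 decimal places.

(1) 0.001097 × 49.2 × 0.06265 × 230.2 = 0.77839
(2) 53.33 × 0.01901 × 3.322 × 0.2762 = 0.93020
Highest is cycle (2) at 0.9302 (≤1, no arbitrage).

0.9302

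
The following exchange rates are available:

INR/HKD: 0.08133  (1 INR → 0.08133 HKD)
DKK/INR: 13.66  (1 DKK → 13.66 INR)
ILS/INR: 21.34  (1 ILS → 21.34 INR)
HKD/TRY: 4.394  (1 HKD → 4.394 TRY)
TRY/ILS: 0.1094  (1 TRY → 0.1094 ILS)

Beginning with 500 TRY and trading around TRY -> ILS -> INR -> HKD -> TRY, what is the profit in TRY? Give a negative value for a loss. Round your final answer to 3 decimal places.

-82.850

500 TRY × 0.1094 = 54.7 ILS
54.7 ILS × 21.34 = 1167.298 INR
1167.298 INR × 0.08133 = 94.93634634 HKD
94.93634634 HKD × 4.394 = 417.15030581796 TRY
Net change: 417.15030581796 − 500 = -82.84969418204 TRY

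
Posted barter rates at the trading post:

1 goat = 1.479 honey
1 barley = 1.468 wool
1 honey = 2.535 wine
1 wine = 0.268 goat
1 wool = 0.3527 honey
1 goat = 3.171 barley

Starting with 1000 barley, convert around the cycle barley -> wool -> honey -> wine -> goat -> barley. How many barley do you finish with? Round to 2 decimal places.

1000 barley × 1.468 = 1468 wool
1468 wool × 0.3527 = 517.7636 honey
517.7636 honey × 2.535 = 1312.530726 wine
1312.530726 wine × 0.268 = 351.758234568 goat
351.758234568 goat × 3.171 = 1115.425361815128 barley

1115.43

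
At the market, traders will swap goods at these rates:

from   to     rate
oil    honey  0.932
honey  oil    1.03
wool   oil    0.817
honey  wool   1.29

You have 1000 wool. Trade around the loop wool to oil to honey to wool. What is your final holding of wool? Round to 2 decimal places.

982.26

1000 wool × 0.817 = 817 oil
817 oil × 0.932 = 761.444 honey
761.444 honey × 1.29 = 982.26276 wool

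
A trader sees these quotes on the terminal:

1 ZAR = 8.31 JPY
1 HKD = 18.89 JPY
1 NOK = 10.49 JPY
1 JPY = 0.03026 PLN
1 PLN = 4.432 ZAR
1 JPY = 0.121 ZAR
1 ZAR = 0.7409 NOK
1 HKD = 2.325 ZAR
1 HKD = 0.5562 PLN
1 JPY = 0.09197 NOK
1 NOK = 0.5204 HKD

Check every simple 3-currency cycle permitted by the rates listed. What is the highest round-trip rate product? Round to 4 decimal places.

JPY→PLN→ZAR→JPY: 0.03026 × 4.432 × 8.31 = 1.11447
NOK→JPY→ZAR→NOK: 10.49 × 0.121 × 0.7409 = 0.94042
NOK→HKD→JPY→NOK: 0.5204 × 18.89 × 0.09197 = 0.90410
NOK→HKD→ZAR→NOK: 0.5204 × 2.325 × 0.7409 = 0.89644
Maximum is JPY→PLN→ZAR→JPY at 1.1145; arbitrage exists.

1.1145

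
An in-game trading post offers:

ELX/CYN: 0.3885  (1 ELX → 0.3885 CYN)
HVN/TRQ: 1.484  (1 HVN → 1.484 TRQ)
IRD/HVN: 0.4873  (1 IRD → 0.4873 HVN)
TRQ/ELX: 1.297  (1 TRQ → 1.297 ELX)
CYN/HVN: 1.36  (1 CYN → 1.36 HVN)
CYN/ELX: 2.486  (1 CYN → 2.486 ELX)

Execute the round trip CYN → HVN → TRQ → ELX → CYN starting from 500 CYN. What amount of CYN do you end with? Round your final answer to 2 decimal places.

500 CYN × 1.36 = 680 HVN
680 HVN × 1.484 = 1009.12 TRQ
1009.12 TRQ × 1.297 = 1308.82864 ELX
1308.82864 ELX × 0.3885 = 508.47992664 CYN

508.48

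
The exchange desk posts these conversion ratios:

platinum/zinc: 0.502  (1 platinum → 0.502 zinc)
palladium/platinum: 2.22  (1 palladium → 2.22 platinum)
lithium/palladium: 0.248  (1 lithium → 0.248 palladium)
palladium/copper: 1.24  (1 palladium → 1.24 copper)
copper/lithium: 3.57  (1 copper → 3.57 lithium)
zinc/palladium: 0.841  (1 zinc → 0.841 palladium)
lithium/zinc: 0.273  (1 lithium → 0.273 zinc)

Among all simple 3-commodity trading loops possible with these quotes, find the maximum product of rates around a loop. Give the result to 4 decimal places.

palladium→copper→lithium→palladium: 1.24 × 3.57 × 0.248 = 1.09785
platinum→zinc→palladium→platinum: 0.502 × 0.841 × 2.22 = 0.93724
Maximum is palladium→copper→lithium→palladium at 1.0978; arbitrage exists.

1.0978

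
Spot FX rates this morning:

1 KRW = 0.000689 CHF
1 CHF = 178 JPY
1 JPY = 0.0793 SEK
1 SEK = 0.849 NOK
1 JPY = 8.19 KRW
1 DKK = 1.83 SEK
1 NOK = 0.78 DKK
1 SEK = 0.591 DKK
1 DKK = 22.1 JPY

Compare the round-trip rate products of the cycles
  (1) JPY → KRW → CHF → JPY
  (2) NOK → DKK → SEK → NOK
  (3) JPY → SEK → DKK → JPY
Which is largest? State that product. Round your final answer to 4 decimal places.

(1) 8.19 × 0.000689 × 178 = 1.00444
(2) 0.78 × 1.83 × 0.849 = 1.21186
(3) 0.0793 × 0.591 × 22.1 = 1.03575
Highest is cycle (2) at 1.2119 (>1, arbitrage).

1.2119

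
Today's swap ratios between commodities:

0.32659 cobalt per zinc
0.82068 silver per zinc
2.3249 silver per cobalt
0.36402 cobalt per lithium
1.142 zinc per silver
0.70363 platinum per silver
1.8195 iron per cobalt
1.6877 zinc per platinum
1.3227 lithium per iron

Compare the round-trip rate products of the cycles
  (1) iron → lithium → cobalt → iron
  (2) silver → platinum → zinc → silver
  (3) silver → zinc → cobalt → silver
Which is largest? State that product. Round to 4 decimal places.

(1) 1.3227 × 0.36402 × 1.8195 = 0.87607
(2) 0.70363 × 1.6877 × 0.82068 = 0.97457
(3) 1.142 × 0.32659 × 2.3249 = 0.86711
Highest is cycle (2) at 0.9746 (≤1, no arbitrage).

0.9746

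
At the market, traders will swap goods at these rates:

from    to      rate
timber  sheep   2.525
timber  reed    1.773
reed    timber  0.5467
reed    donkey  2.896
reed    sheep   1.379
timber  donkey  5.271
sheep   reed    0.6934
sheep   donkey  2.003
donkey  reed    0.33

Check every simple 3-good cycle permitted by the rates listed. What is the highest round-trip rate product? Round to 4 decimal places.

sheep→reed→timber→sheep: 0.6934 × 0.5467 × 2.525 = 0.95718
donkey→reed→timber→donkey: 0.33 × 0.5467 × 5.271 = 0.95095
donkey→reed→sheep→donkey: 0.33 × 1.379 × 2.003 = 0.91151
Maximum is sheep→reed→timber→sheep at 0.9572; no arbitrage — every cycle loses value.

0.9572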